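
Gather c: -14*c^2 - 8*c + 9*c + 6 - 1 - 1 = -14*c^2 + c + 4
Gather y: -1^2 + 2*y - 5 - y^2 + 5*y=-y^2 + 7*y - 6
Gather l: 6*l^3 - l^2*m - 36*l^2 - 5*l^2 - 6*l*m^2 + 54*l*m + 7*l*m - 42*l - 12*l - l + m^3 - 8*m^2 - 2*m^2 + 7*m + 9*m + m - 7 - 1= 6*l^3 + l^2*(-m - 41) + l*(-6*m^2 + 61*m - 55) + m^3 - 10*m^2 + 17*m - 8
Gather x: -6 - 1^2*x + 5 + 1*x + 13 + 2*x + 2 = 2*x + 14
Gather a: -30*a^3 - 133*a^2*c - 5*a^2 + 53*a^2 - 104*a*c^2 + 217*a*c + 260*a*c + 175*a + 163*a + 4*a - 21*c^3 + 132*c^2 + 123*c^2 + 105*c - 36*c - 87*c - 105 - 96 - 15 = -30*a^3 + a^2*(48 - 133*c) + a*(-104*c^2 + 477*c + 342) - 21*c^3 + 255*c^2 - 18*c - 216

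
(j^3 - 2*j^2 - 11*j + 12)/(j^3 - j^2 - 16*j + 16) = (j + 3)/(j + 4)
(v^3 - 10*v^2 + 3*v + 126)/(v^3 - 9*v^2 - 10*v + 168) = (v + 3)/(v + 4)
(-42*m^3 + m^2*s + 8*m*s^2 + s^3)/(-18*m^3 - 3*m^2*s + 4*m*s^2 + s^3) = (7*m + s)/(3*m + s)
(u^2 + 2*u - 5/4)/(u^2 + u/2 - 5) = (u - 1/2)/(u - 2)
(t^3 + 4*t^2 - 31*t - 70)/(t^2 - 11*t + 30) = (t^2 + 9*t + 14)/(t - 6)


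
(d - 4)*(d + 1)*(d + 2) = d^3 - d^2 - 10*d - 8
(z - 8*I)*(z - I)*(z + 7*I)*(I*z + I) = I*z^4 + 2*z^3 + I*z^3 + 2*z^2 + 55*I*z^2 + 56*z + 55*I*z + 56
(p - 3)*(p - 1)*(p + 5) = p^3 + p^2 - 17*p + 15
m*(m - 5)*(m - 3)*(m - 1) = m^4 - 9*m^3 + 23*m^2 - 15*m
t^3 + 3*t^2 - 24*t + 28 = (t - 2)^2*(t + 7)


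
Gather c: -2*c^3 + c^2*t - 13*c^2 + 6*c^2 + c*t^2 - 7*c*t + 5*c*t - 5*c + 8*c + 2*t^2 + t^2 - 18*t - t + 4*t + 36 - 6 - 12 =-2*c^3 + c^2*(t - 7) + c*(t^2 - 2*t + 3) + 3*t^2 - 15*t + 18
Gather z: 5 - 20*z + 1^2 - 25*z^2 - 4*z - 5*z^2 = -30*z^2 - 24*z + 6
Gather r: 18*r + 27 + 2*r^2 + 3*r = 2*r^2 + 21*r + 27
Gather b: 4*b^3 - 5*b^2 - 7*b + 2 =4*b^3 - 5*b^2 - 7*b + 2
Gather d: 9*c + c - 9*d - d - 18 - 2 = 10*c - 10*d - 20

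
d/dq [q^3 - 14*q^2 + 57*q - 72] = 3*q^2 - 28*q + 57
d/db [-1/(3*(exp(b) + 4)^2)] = 2*exp(b)/(3*(exp(b) + 4)^3)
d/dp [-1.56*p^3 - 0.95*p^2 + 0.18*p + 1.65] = -4.68*p^2 - 1.9*p + 0.18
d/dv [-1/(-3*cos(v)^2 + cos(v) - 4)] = (6*cos(v) - 1)*sin(v)/(3*sin(v)^2 + cos(v) - 7)^2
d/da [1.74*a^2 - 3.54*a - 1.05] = 3.48*a - 3.54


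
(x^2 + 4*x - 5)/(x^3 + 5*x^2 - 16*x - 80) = (x - 1)/(x^2 - 16)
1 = 1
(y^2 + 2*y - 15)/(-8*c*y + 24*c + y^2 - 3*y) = (y + 5)/(-8*c + y)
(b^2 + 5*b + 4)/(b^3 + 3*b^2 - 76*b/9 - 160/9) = 9*(b + 1)/(9*b^2 - 9*b - 40)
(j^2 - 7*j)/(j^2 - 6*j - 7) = j/(j + 1)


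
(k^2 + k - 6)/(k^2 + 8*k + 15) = (k - 2)/(k + 5)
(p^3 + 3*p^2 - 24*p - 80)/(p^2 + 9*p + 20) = (p^2 - p - 20)/(p + 5)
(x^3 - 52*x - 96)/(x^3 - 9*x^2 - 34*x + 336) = (x + 2)/(x - 7)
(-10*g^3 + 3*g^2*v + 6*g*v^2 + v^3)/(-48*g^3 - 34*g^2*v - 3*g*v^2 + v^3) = (-5*g^2 + 4*g*v + v^2)/(-24*g^2 - 5*g*v + v^2)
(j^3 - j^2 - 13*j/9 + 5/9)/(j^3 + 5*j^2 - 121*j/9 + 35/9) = (j + 1)/(j + 7)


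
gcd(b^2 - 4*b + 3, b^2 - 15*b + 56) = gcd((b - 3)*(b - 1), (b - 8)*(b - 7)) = 1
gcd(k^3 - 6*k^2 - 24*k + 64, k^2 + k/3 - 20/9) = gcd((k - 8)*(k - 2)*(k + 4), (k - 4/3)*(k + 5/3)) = 1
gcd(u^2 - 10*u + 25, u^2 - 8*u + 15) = u - 5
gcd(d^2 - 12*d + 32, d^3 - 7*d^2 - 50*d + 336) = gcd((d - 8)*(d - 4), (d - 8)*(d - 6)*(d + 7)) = d - 8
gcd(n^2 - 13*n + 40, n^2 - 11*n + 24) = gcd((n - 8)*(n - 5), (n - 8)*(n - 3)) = n - 8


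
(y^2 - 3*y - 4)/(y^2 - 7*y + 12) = (y + 1)/(y - 3)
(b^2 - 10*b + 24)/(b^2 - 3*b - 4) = (b - 6)/(b + 1)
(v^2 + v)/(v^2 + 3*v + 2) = v/(v + 2)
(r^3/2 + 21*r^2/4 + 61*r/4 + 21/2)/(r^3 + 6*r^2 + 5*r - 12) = (2*r^3 + 21*r^2 + 61*r + 42)/(4*(r^3 + 6*r^2 + 5*r - 12))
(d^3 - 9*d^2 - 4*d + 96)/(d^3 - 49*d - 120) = (d - 4)/(d + 5)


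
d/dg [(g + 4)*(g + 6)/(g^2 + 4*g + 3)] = 6*(-g^2 - 7*g - 11)/(g^4 + 8*g^3 + 22*g^2 + 24*g + 9)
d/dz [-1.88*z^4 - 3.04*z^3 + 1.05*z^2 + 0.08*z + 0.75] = -7.52*z^3 - 9.12*z^2 + 2.1*z + 0.08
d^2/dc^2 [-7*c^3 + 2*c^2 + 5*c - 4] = 4 - 42*c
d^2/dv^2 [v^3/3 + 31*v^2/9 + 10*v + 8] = 2*v + 62/9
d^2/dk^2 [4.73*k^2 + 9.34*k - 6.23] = 9.46000000000000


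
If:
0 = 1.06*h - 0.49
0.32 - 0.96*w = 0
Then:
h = 0.46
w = 0.33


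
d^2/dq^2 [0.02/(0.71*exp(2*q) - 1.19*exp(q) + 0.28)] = ((0.0238 - 0.0568*exp(q))*(0.71*exp(2*q) - 1.19*exp(q) + 0.28) + 0.02*(1.42*exp(q) - 1.19)*(2.84*exp(q) - 2.38)*exp(q))*exp(q)/(0.71*exp(2*q) - 1.19*exp(q) + 0.28)^3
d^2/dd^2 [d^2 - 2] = 2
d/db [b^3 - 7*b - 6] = 3*b^2 - 7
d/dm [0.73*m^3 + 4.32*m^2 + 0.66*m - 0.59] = 2.19*m^2 + 8.64*m + 0.66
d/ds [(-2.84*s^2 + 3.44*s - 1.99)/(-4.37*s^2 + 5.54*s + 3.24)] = (-0.700800000000001*s^2 - 35.7958*s + 22.1702)/(19.0969*s^4 - 48.4196*s^3 + 2.374*s^2 + 35.8992*s + 10.4976)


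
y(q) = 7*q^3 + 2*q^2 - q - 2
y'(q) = 21*q^2 + 4*q - 1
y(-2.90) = -153.00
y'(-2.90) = 164.01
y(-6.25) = -1626.61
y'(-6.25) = 794.31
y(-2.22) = -66.51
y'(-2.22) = 93.62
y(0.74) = 1.19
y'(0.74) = 13.46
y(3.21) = 246.93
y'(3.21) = 228.23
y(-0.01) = -1.99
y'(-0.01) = -1.04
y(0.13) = -2.08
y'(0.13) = -0.13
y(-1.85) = -37.63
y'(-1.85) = 63.47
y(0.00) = -2.00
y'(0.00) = -1.00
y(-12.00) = -11798.00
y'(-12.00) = 2975.00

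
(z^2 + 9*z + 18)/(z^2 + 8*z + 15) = (z + 6)/(z + 5)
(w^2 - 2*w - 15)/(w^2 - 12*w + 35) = (w + 3)/(w - 7)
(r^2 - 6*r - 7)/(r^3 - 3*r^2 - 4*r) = (r - 7)/(r*(r - 4))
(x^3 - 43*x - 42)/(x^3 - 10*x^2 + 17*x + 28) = (x + 6)/(x - 4)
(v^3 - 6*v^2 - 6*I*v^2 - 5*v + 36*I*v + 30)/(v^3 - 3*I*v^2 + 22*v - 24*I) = (v^2 - v*(6 + 5*I) + 30*I)/(v^2 - 2*I*v + 24)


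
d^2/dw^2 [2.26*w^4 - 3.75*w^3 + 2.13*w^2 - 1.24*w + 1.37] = 27.12*w^2 - 22.5*w + 4.26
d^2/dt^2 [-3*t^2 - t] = -6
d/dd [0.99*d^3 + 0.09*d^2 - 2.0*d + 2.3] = 2.97*d^2 + 0.18*d - 2.0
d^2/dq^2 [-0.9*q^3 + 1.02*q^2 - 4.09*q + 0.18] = 2.04 - 5.4*q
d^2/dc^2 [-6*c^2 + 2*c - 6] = -12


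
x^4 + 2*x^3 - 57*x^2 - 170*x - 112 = (x - 8)*(x + 1)*(x + 2)*(x + 7)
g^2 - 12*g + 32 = (g - 8)*(g - 4)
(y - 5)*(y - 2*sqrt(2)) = y^2 - 5*y - 2*sqrt(2)*y + 10*sqrt(2)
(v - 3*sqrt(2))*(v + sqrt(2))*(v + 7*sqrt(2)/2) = v^3 + 3*sqrt(2)*v^2/2 - 20*v - 21*sqrt(2)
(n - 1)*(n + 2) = n^2 + n - 2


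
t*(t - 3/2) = t^2 - 3*t/2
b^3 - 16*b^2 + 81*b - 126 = (b - 7)*(b - 6)*(b - 3)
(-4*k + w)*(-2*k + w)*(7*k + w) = 56*k^3 - 34*k^2*w + k*w^2 + w^3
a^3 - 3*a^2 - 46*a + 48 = (a - 8)*(a - 1)*(a + 6)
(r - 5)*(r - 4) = r^2 - 9*r + 20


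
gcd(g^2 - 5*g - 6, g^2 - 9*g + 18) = g - 6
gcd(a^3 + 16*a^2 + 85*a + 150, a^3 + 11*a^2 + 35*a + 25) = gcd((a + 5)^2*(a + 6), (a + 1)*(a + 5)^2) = a^2 + 10*a + 25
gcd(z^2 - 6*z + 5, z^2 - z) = z - 1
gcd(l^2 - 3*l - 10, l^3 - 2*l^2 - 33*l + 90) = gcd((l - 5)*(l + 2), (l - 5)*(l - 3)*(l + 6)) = l - 5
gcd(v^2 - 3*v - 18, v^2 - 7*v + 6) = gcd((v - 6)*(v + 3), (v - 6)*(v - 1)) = v - 6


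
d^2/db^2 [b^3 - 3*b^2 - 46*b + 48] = 6*b - 6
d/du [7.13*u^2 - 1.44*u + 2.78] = 14.26*u - 1.44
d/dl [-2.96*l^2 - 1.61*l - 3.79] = -5.92*l - 1.61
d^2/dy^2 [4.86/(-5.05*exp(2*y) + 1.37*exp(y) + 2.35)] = (4.86*(10.1*exp(y) - 1.37)*(20.2*exp(y) - 2.74)*exp(y) + (98.172*exp(y) - 6.6582)*(-5.05*exp(2*y) + 1.37*exp(y) + 2.35))*exp(y)/(-5.05*exp(2*y) + 1.37*exp(y) + 2.35)^3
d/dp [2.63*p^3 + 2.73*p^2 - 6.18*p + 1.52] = 7.89*p^2 + 5.46*p - 6.18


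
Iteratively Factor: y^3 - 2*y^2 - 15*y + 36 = (y - 3)*(y^2 + y - 12) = (y - 3)*(y + 4)*(y - 3)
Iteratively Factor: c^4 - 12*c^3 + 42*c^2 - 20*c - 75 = (c - 5)*(c^3 - 7*c^2 + 7*c + 15) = (c - 5)^2*(c^2 - 2*c - 3) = (c - 5)^2*(c - 3)*(c + 1)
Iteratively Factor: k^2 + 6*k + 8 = (k + 4)*(k + 2)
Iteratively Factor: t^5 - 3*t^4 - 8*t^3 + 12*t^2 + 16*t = (t - 2)*(t^4 - t^3 - 10*t^2 - 8*t) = (t - 2)*(t + 1)*(t^3 - 2*t^2 - 8*t) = (t - 4)*(t - 2)*(t + 1)*(t^2 + 2*t) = t*(t - 4)*(t - 2)*(t + 1)*(t + 2)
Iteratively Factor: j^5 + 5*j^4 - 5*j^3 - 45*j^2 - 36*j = (j - 3)*(j^4 + 8*j^3 + 19*j^2 + 12*j) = (j - 3)*(j + 4)*(j^3 + 4*j^2 + 3*j) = j*(j - 3)*(j + 4)*(j^2 + 4*j + 3) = j*(j - 3)*(j + 1)*(j + 4)*(j + 3)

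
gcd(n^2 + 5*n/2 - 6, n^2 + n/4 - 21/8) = n - 3/2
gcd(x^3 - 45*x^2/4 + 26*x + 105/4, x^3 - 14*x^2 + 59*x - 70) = x^2 - 12*x + 35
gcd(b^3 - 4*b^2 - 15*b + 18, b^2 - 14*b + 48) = b - 6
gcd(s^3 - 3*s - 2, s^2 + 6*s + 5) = s + 1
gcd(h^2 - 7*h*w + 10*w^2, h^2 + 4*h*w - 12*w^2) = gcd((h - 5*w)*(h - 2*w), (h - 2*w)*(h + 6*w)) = -h + 2*w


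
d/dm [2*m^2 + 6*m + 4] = 4*m + 6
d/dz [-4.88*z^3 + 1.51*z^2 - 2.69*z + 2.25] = -14.64*z^2 + 3.02*z - 2.69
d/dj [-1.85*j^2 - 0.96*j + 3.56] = -3.7*j - 0.96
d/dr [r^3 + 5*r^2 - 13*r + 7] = 3*r^2 + 10*r - 13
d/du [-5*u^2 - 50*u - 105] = -10*u - 50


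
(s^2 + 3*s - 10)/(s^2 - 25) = (s - 2)/(s - 5)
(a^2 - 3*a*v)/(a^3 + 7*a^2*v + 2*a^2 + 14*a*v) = (a - 3*v)/(a^2 + 7*a*v + 2*a + 14*v)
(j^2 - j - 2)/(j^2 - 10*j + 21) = (j^2 - j - 2)/(j^2 - 10*j + 21)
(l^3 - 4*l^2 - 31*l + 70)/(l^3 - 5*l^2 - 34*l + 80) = (l - 7)/(l - 8)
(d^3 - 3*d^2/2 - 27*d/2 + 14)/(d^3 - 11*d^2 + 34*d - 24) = (d + 7/2)/(d - 6)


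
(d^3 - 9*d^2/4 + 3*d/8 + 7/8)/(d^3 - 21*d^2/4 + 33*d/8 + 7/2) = (d - 1)/(d - 4)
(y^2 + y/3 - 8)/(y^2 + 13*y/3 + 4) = (3*y - 8)/(3*y + 4)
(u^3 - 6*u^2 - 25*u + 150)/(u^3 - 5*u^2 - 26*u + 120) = (u - 5)/(u - 4)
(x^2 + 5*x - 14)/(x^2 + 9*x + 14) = (x - 2)/(x + 2)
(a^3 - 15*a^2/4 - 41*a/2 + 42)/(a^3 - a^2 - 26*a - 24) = (a - 7/4)/(a + 1)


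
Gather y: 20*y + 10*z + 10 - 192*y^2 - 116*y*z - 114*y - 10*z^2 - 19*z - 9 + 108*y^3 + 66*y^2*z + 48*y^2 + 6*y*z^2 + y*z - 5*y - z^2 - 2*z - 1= 108*y^3 + y^2*(66*z - 144) + y*(6*z^2 - 115*z - 99) - 11*z^2 - 11*z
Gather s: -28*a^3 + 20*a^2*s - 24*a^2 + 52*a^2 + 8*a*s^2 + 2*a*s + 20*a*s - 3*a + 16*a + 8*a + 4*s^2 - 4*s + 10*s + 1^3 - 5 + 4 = -28*a^3 + 28*a^2 + 21*a + s^2*(8*a + 4) + s*(20*a^2 + 22*a + 6)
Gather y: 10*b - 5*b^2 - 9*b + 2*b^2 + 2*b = -3*b^2 + 3*b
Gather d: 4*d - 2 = 4*d - 2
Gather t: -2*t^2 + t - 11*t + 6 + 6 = -2*t^2 - 10*t + 12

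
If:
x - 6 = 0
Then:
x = 6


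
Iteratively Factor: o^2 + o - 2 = (o + 2)*(o - 1)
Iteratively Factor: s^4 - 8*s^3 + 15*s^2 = (s)*(s^3 - 8*s^2 + 15*s) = s^2*(s^2 - 8*s + 15) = s^2*(s - 5)*(s - 3)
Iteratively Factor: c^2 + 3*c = (c + 3)*(c)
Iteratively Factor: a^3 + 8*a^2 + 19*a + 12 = (a + 4)*(a^2 + 4*a + 3) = (a + 1)*(a + 4)*(a + 3)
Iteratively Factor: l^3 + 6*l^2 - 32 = (l + 4)*(l^2 + 2*l - 8) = (l + 4)^2*(l - 2)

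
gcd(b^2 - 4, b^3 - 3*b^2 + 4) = b - 2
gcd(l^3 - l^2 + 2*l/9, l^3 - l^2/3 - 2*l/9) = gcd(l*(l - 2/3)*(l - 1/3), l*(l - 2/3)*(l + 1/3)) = l^2 - 2*l/3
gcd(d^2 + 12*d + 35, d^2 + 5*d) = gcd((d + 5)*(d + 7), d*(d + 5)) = d + 5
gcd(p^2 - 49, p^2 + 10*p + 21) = p + 7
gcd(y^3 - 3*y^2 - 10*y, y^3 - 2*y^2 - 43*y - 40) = 1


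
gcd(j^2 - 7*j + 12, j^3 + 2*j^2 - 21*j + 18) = j - 3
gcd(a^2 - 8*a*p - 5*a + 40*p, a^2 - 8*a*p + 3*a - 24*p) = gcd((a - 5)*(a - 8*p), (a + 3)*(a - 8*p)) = -a + 8*p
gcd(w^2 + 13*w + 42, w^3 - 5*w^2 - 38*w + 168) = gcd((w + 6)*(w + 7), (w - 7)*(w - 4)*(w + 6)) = w + 6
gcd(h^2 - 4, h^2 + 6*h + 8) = h + 2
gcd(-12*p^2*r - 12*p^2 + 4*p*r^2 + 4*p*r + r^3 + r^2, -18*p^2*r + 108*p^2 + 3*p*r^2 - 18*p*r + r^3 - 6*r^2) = 6*p + r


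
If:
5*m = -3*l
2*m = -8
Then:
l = 20/3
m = -4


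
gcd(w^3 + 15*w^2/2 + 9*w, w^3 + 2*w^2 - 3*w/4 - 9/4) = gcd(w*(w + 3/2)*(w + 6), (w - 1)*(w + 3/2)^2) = w + 3/2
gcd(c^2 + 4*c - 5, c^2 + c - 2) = c - 1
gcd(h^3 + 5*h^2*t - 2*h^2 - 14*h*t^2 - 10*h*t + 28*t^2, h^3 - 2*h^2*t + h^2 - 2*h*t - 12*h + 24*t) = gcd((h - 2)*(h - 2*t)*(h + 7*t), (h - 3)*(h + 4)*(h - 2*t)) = -h + 2*t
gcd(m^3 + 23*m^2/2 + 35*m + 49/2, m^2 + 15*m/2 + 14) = m + 7/2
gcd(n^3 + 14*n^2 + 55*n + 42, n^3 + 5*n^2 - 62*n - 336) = n^2 + 13*n + 42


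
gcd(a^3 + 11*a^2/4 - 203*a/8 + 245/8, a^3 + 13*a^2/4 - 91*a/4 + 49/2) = a^2 + 21*a/4 - 49/4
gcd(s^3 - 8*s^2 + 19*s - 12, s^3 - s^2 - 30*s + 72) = s^2 - 7*s + 12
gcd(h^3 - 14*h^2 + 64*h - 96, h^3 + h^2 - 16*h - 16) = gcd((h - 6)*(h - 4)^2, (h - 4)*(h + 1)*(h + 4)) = h - 4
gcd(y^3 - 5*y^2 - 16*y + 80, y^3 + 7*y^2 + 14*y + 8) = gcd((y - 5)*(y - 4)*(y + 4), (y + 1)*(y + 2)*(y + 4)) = y + 4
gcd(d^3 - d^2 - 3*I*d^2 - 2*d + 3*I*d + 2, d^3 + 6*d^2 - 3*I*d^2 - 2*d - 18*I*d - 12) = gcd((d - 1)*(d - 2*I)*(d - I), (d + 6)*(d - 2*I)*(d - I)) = d^2 - 3*I*d - 2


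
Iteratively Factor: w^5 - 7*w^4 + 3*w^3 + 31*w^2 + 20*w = (w - 5)*(w^4 - 2*w^3 - 7*w^2 - 4*w) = (w - 5)*(w + 1)*(w^3 - 3*w^2 - 4*w) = w*(w - 5)*(w + 1)*(w^2 - 3*w - 4) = w*(w - 5)*(w + 1)^2*(w - 4)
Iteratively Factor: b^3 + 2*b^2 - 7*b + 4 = (b - 1)*(b^2 + 3*b - 4) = (b - 1)^2*(b + 4)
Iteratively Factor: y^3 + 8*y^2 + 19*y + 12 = (y + 1)*(y^2 + 7*y + 12) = (y + 1)*(y + 3)*(y + 4)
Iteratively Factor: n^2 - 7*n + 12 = (n - 4)*(n - 3)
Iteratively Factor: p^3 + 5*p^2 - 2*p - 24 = (p + 3)*(p^2 + 2*p - 8) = (p + 3)*(p + 4)*(p - 2)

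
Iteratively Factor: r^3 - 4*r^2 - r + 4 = (r - 1)*(r^2 - 3*r - 4) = (r - 4)*(r - 1)*(r + 1)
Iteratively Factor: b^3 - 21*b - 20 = (b + 4)*(b^2 - 4*b - 5) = (b - 5)*(b + 4)*(b + 1)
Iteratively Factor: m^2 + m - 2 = (m - 1)*(m + 2)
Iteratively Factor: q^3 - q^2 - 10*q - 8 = (q - 4)*(q^2 + 3*q + 2) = (q - 4)*(q + 2)*(q + 1)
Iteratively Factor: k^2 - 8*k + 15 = (k - 5)*(k - 3)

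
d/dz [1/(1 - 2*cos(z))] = -2*sin(z)/(2*cos(z) - 1)^2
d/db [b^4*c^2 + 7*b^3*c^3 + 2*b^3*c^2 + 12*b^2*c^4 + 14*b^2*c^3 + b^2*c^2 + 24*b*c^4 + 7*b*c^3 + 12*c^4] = c^2*(4*b^3 + 21*b^2*c + 6*b^2 + 24*b*c^2 + 28*b*c + 2*b + 24*c^2 + 7*c)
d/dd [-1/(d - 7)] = (d - 7)^(-2)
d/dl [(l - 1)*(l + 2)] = 2*l + 1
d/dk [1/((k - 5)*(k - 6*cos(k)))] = ((5 - k)*(k - 6*cos(k)) - (k - 5)^2*(6*sin(k) + 1))/((k - 5)^3*(k - 6*cos(k))^2)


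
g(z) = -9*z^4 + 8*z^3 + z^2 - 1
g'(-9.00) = 28170.00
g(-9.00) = -64801.00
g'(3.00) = -750.00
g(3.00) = -505.00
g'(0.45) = 2.48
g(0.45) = -0.44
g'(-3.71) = 2161.25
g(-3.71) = -2100.81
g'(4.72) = -3241.42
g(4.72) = -3604.43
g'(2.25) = -284.06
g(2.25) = -135.47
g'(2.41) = -359.70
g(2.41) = -186.82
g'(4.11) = -2085.72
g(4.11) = -1996.78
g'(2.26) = -288.45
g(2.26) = -138.34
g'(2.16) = -246.50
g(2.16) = -111.62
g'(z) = -36*z^3 + 24*z^2 + 2*z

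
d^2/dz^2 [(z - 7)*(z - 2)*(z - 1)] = 6*z - 20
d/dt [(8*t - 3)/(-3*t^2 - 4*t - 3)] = 6*(4*t^2 - 3*t - 6)/(9*t^4 + 24*t^3 + 34*t^2 + 24*t + 9)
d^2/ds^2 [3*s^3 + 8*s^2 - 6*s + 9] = 18*s + 16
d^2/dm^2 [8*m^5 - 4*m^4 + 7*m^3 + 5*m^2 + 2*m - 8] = 160*m^3 - 48*m^2 + 42*m + 10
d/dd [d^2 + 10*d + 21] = 2*d + 10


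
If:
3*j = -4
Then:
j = -4/3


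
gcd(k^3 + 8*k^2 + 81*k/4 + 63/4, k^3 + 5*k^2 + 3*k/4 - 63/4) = k^2 + 13*k/2 + 21/2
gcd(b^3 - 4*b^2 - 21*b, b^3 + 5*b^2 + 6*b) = b^2 + 3*b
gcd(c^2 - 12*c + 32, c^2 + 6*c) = 1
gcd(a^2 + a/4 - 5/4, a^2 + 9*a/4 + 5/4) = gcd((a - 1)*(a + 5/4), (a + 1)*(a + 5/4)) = a + 5/4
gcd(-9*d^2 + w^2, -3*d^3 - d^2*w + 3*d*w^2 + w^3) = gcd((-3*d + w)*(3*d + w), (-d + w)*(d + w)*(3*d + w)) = 3*d + w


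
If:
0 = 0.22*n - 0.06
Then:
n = 0.27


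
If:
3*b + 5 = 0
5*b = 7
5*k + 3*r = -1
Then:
No Solution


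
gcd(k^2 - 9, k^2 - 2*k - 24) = 1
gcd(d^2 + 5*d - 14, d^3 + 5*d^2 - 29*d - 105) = d + 7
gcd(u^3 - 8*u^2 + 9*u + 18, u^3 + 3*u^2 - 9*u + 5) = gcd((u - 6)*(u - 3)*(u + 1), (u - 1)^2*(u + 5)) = 1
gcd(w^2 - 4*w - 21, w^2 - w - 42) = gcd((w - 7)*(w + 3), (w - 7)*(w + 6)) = w - 7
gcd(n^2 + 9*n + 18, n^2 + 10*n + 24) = n + 6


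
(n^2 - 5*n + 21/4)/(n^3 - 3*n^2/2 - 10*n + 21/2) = (n - 3/2)/(n^2 + 2*n - 3)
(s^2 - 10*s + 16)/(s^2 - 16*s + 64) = (s - 2)/(s - 8)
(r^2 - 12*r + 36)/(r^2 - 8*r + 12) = (r - 6)/(r - 2)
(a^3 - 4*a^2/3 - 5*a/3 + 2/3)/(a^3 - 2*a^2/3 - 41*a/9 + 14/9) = 3*(a^2 - a - 2)/(3*a^2 - a - 14)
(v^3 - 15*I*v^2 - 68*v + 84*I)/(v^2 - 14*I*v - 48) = (v^2 - 9*I*v - 14)/(v - 8*I)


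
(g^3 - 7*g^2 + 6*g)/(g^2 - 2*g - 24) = g*(g - 1)/(g + 4)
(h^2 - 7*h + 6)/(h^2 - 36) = (h - 1)/(h + 6)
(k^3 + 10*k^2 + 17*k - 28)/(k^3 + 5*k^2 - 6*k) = (k^2 + 11*k + 28)/(k*(k + 6))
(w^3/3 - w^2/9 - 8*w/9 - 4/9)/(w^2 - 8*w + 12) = (3*w^2 + 5*w + 2)/(9*(w - 6))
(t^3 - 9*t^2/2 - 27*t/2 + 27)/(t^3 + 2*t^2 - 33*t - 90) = (t - 3/2)/(t + 5)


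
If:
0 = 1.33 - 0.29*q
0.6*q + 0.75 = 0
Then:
No Solution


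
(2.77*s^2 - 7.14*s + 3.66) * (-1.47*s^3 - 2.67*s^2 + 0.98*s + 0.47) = -4.0719*s^5 + 3.0999*s^4 + 16.3982*s^3 - 15.4675*s^2 + 0.231000000000001*s + 1.7202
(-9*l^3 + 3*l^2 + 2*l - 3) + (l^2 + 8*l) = -9*l^3 + 4*l^2 + 10*l - 3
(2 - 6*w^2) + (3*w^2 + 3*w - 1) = -3*w^2 + 3*w + 1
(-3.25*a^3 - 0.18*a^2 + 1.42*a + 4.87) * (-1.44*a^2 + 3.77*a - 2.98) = 4.68*a^5 - 11.9933*a^4 + 6.9616*a^3 - 1.123*a^2 + 14.1283*a - 14.5126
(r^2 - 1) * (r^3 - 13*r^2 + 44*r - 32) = r^5 - 13*r^4 + 43*r^3 - 19*r^2 - 44*r + 32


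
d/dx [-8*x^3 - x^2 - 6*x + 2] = -24*x^2 - 2*x - 6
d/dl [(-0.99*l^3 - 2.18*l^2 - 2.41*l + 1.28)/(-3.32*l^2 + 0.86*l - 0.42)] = (3.2868*l^4 - 1.7028*l^3 - 8.6286*l^2 + 10.3304*l - 0.0886)/(11.0224*l^4 - 5.7104*l^3 + 3.5284*l^2 - 0.7224*l + 0.1764)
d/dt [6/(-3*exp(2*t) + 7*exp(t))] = 6*(6*exp(t) - 7)*exp(-t)/(3*exp(t) - 7)^2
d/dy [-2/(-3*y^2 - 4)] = -12*y/(3*y^2 + 4)^2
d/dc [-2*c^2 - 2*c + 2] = -4*c - 2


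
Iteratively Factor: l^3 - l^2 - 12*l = (l)*(l^2 - l - 12) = l*(l - 4)*(l + 3)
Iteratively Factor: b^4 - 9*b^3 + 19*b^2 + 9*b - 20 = (b + 1)*(b^3 - 10*b^2 + 29*b - 20) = (b - 5)*(b + 1)*(b^2 - 5*b + 4) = (b - 5)*(b - 4)*(b + 1)*(b - 1)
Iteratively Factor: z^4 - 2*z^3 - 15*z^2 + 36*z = (z - 3)*(z^3 + z^2 - 12*z) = (z - 3)^2*(z^2 + 4*z) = (z - 3)^2*(z + 4)*(z)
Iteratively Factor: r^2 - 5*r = (r - 5)*(r)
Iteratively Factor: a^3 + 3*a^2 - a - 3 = (a + 3)*(a^2 - 1) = (a + 1)*(a + 3)*(a - 1)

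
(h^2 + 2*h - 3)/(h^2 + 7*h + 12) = (h - 1)/(h + 4)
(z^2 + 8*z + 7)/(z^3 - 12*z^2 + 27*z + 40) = (z + 7)/(z^2 - 13*z + 40)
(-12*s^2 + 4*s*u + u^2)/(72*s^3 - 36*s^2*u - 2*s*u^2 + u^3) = -1/(6*s - u)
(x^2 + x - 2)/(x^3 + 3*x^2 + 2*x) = (x - 1)/(x*(x + 1))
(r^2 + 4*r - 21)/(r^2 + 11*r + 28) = (r - 3)/(r + 4)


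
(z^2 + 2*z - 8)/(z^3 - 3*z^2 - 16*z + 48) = (z - 2)/(z^2 - 7*z + 12)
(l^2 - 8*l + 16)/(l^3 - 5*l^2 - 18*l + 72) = (l^2 - 8*l + 16)/(l^3 - 5*l^2 - 18*l + 72)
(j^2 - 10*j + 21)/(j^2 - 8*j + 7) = (j - 3)/(j - 1)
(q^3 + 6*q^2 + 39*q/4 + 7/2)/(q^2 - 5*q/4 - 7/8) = 2*(2*q^2 + 11*q + 14)/(4*q - 7)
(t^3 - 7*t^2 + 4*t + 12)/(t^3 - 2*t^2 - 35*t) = (-t^3 + 7*t^2 - 4*t - 12)/(t*(-t^2 + 2*t + 35))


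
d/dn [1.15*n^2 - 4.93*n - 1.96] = 2.3*n - 4.93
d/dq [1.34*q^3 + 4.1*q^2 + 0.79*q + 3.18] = 4.02*q^2 + 8.2*q + 0.79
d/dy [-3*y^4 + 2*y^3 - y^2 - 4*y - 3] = -12*y^3 + 6*y^2 - 2*y - 4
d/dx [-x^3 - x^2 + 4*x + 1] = -3*x^2 - 2*x + 4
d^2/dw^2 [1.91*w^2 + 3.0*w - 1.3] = 3.82000000000000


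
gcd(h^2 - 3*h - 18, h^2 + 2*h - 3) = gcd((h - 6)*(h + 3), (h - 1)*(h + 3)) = h + 3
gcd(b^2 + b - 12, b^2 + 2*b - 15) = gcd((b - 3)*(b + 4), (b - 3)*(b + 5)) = b - 3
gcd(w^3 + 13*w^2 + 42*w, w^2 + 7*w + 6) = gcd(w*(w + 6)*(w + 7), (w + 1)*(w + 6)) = w + 6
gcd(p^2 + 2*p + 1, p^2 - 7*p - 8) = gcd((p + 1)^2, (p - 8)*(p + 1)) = p + 1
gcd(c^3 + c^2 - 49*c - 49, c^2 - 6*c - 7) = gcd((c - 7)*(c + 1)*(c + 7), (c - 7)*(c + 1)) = c^2 - 6*c - 7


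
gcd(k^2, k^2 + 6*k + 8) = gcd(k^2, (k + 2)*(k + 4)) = 1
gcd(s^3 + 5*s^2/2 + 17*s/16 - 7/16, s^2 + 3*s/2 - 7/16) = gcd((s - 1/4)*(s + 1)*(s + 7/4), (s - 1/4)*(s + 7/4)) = s^2 + 3*s/2 - 7/16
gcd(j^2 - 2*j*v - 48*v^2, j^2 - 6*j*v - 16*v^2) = -j + 8*v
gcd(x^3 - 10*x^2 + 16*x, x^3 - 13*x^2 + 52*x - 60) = x - 2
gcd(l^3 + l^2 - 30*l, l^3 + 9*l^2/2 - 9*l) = l^2 + 6*l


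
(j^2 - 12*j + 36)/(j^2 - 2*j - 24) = (j - 6)/(j + 4)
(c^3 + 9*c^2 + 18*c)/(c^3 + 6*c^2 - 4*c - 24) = c*(c + 3)/(c^2 - 4)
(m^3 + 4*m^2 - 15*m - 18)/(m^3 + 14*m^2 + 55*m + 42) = (m - 3)/(m + 7)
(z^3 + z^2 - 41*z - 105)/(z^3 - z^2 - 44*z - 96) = (z^2 - 2*z - 35)/(z^2 - 4*z - 32)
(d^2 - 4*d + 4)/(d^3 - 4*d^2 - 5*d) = (-d^2 + 4*d - 4)/(d*(-d^2 + 4*d + 5))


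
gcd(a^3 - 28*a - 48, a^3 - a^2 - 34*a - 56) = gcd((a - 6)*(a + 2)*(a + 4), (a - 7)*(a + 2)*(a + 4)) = a^2 + 6*a + 8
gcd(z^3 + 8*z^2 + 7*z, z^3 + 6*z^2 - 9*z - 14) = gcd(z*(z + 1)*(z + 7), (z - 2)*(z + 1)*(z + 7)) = z^2 + 8*z + 7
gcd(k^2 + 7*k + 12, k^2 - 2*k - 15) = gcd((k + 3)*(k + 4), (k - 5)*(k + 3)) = k + 3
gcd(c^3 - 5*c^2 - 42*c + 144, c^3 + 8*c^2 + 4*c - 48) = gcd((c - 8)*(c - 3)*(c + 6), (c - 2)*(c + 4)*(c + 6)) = c + 6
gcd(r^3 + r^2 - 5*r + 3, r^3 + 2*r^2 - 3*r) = r^2 + 2*r - 3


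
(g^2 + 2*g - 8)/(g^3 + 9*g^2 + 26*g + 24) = (g - 2)/(g^2 + 5*g + 6)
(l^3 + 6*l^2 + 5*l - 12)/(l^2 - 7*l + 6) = (l^2 + 7*l + 12)/(l - 6)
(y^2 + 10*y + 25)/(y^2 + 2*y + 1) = (y^2 + 10*y + 25)/(y^2 + 2*y + 1)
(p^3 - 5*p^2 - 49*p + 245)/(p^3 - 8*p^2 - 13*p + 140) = (p + 7)/(p + 4)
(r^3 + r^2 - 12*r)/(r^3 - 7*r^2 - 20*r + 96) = r/(r - 8)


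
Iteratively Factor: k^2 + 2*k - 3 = (k + 3)*(k - 1)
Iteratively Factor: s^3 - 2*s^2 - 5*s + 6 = (s + 2)*(s^2 - 4*s + 3) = (s - 1)*(s + 2)*(s - 3)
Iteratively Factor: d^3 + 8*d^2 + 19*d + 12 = (d + 4)*(d^2 + 4*d + 3) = (d + 1)*(d + 4)*(d + 3)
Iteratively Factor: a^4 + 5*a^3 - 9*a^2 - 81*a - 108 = (a + 3)*(a^3 + 2*a^2 - 15*a - 36) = (a - 4)*(a + 3)*(a^2 + 6*a + 9) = (a - 4)*(a + 3)^2*(a + 3)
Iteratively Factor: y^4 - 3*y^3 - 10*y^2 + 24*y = (y - 2)*(y^3 - y^2 - 12*y) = (y - 2)*(y + 3)*(y^2 - 4*y) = (y - 4)*(y - 2)*(y + 3)*(y)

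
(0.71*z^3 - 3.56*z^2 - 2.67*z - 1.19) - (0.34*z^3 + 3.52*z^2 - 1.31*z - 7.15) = 0.37*z^3 - 7.08*z^2 - 1.36*z + 5.96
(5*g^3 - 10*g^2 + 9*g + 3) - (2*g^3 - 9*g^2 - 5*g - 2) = 3*g^3 - g^2 + 14*g + 5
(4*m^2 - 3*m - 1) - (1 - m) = 4*m^2 - 2*m - 2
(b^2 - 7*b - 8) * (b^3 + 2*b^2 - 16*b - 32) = b^5 - 5*b^4 - 38*b^3 + 64*b^2 + 352*b + 256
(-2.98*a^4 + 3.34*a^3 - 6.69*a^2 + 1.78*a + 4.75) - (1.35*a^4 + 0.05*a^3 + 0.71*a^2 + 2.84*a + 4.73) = -4.33*a^4 + 3.29*a^3 - 7.4*a^2 - 1.06*a + 0.0199999999999996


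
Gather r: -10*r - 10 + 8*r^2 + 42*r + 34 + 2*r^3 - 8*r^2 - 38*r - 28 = 2*r^3 - 6*r - 4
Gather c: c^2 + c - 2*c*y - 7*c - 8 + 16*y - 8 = c^2 + c*(-2*y - 6) + 16*y - 16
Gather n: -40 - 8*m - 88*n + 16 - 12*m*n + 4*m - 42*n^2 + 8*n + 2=-4*m - 42*n^2 + n*(-12*m - 80) - 22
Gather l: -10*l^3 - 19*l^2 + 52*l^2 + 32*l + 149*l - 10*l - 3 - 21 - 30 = -10*l^3 + 33*l^2 + 171*l - 54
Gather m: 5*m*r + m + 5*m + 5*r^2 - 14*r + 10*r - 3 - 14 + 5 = m*(5*r + 6) + 5*r^2 - 4*r - 12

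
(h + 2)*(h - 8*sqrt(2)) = h^2 - 8*sqrt(2)*h + 2*h - 16*sqrt(2)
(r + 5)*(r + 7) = r^2 + 12*r + 35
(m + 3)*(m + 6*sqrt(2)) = m^2 + 3*m + 6*sqrt(2)*m + 18*sqrt(2)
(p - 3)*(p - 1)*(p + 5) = p^3 + p^2 - 17*p + 15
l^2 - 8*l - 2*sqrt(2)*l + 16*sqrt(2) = (l - 8)*(l - 2*sqrt(2))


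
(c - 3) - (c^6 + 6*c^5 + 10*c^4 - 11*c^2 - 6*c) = -c^6 - 6*c^5 - 10*c^4 + 11*c^2 + 7*c - 3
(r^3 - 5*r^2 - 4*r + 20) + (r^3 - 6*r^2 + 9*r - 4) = 2*r^3 - 11*r^2 + 5*r + 16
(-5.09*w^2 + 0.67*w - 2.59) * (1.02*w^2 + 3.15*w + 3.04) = -5.1918*w^4 - 15.3501*w^3 - 16.0049*w^2 - 6.1217*w - 7.8736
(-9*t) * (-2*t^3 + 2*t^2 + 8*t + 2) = 18*t^4 - 18*t^3 - 72*t^2 - 18*t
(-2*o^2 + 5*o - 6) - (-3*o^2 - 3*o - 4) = o^2 + 8*o - 2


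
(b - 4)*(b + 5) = b^2 + b - 20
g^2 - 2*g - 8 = (g - 4)*(g + 2)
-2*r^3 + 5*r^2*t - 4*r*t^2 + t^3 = (-2*r + t)*(-r + t)^2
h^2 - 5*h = h*(h - 5)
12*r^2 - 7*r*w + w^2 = (-4*r + w)*(-3*r + w)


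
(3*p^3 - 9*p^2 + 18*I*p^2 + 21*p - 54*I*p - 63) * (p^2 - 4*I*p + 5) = 3*p^5 - 9*p^4 + 6*I*p^4 + 108*p^3 - 18*I*p^3 - 324*p^2 + 6*I*p^2 + 105*p - 18*I*p - 315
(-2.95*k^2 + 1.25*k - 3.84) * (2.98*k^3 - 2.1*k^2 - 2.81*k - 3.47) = -8.791*k^5 + 9.92*k^4 - 5.7787*k^3 + 14.788*k^2 + 6.4529*k + 13.3248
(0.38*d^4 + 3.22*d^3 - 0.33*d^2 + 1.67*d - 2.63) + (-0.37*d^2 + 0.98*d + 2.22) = 0.38*d^4 + 3.22*d^3 - 0.7*d^2 + 2.65*d - 0.41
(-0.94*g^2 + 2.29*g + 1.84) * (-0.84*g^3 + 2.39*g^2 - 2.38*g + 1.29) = 0.7896*g^5 - 4.1702*g^4 + 6.1647*g^3 - 2.2652*g^2 - 1.4251*g + 2.3736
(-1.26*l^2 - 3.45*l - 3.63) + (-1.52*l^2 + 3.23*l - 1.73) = -2.78*l^2 - 0.22*l - 5.36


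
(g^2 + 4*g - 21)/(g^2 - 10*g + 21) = (g + 7)/(g - 7)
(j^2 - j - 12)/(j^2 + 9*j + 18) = (j - 4)/(j + 6)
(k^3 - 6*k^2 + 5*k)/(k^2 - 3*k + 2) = k*(k - 5)/(k - 2)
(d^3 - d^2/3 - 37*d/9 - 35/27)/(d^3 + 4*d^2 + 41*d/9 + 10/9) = (d - 7/3)/(d + 2)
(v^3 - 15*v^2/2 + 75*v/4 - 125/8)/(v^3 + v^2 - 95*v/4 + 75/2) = (v - 5/2)/(v + 6)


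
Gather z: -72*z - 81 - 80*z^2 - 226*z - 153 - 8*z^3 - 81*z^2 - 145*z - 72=-8*z^3 - 161*z^2 - 443*z - 306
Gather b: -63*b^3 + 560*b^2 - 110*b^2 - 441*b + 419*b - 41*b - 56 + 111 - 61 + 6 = -63*b^3 + 450*b^2 - 63*b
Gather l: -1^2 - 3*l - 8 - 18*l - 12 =-21*l - 21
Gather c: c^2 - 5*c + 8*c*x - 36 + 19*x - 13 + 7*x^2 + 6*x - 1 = c^2 + c*(8*x - 5) + 7*x^2 + 25*x - 50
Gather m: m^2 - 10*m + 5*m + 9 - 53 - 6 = m^2 - 5*m - 50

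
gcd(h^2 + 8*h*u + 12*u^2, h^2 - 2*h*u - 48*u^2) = h + 6*u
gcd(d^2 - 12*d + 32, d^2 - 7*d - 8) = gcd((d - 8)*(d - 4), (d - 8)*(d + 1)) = d - 8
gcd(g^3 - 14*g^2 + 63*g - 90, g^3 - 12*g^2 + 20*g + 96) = g - 6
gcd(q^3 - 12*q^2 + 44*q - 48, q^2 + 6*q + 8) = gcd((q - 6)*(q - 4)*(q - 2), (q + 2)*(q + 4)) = 1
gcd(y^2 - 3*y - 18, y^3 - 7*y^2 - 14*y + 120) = y - 6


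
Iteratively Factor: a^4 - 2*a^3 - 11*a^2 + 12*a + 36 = (a + 2)*(a^3 - 4*a^2 - 3*a + 18) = (a - 3)*(a + 2)*(a^2 - a - 6) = (a - 3)*(a + 2)^2*(a - 3)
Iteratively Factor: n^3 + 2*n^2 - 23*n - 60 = (n + 3)*(n^2 - n - 20) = (n + 3)*(n + 4)*(n - 5)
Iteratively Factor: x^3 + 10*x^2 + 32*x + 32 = (x + 4)*(x^2 + 6*x + 8) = (x + 4)^2*(x + 2)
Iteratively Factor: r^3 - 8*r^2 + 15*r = (r)*(r^2 - 8*r + 15) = r*(r - 3)*(r - 5)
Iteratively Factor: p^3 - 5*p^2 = (p - 5)*(p^2) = p*(p - 5)*(p)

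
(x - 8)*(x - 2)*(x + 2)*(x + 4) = x^4 - 4*x^3 - 36*x^2 + 16*x + 128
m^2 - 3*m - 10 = (m - 5)*(m + 2)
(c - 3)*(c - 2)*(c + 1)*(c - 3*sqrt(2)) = c^4 - 3*sqrt(2)*c^3 - 4*c^3 + c^2 + 12*sqrt(2)*c^2 - 3*sqrt(2)*c + 6*c - 18*sqrt(2)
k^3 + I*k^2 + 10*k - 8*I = (k - 2*I)*(k - I)*(k + 4*I)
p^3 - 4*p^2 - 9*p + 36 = (p - 4)*(p - 3)*(p + 3)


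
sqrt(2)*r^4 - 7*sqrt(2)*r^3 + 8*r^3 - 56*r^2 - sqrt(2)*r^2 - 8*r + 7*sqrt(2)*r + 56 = (r - 7)*(r - 1)*(r + 4*sqrt(2))*(sqrt(2)*r + sqrt(2))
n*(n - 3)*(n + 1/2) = n^3 - 5*n^2/2 - 3*n/2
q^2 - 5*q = q*(q - 5)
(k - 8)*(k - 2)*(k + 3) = k^3 - 7*k^2 - 14*k + 48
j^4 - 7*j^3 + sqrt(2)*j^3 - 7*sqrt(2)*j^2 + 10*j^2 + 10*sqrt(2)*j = j*(j - 5)*(j - 2)*(j + sqrt(2))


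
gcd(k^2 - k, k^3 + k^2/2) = k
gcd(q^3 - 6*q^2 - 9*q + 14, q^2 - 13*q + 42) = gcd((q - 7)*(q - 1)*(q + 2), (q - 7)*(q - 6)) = q - 7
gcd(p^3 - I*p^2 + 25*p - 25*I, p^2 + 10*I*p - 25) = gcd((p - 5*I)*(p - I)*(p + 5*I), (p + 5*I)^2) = p + 5*I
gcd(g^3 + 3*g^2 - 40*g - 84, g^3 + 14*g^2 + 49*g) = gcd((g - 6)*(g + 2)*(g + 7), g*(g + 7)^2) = g + 7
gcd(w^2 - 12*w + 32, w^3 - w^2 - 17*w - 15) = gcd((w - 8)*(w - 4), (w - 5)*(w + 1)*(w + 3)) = 1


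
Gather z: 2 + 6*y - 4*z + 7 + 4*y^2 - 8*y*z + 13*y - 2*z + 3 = 4*y^2 + 19*y + z*(-8*y - 6) + 12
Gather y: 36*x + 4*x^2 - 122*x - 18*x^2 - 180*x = -14*x^2 - 266*x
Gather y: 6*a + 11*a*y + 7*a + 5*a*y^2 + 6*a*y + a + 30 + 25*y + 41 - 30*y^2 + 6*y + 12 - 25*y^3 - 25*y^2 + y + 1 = 14*a - 25*y^3 + y^2*(5*a - 55) + y*(17*a + 32) + 84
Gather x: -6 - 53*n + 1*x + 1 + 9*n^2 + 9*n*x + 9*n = 9*n^2 - 44*n + x*(9*n + 1) - 5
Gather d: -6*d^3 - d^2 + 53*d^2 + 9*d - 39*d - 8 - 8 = -6*d^3 + 52*d^2 - 30*d - 16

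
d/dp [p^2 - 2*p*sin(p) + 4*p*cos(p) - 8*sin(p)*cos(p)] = -4*p*sin(p) - 2*p*cos(p) + 2*p - 2*sin(p) + 4*cos(p) - 8*cos(2*p)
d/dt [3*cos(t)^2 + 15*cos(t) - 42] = -3*(2*cos(t) + 5)*sin(t)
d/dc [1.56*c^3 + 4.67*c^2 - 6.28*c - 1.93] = 4.68*c^2 + 9.34*c - 6.28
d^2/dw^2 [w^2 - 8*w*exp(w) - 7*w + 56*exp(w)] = -8*w*exp(w) + 40*exp(w) + 2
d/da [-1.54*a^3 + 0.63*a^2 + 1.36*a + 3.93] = -4.62*a^2 + 1.26*a + 1.36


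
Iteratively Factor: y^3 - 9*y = (y)*(y^2 - 9) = y*(y + 3)*(y - 3)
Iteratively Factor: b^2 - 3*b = (b - 3)*(b)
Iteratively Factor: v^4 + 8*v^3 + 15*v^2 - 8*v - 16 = (v - 1)*(v^3 + 9*v^2 + 24*v + 16) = (v - 1)*(v + 4)*(v^2 + 5*v + 4) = (v - 1)*(v + 4)^2*(v + 1)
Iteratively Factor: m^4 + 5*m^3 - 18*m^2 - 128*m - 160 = (m + 4)*(m^3 + m^2 - 22*m - 40) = (m - 5)*(m + 4)*(m^2 + 6*m + 8) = (m - 5)*(m + 2)*(m + 4)*(m + 4)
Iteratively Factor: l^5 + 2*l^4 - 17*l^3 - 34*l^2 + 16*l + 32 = (l - 4)*(l^4 + 6*l^3 + 7*l^2 - 6*l - 8) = (l - 4)*(l + 4)*(l^3 + 2*l^2 - l - 2) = (l - 4)*(l + 1)*(l + 4)*(l^2 + l - 2) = (l - 4)*(l - 1)*(l + 1)*(l + 4)*(l + 2)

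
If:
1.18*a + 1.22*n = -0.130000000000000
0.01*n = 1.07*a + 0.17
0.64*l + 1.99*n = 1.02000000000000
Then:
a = -0.16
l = 1.45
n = 0.05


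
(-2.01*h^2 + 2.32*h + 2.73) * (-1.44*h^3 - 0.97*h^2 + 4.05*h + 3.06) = 2.8944*h^5 - 1.3911*h^4 - 14.3221*h^3 + 0.5973*h^2 + 18.1557*h + 8.3538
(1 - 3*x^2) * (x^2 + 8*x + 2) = -3*x^4 - 24*x^3 - 5*x^2 + 8*x + 2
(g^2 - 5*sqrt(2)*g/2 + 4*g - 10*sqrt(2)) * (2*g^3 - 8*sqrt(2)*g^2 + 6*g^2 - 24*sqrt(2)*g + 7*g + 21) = 2*g^5 - 13*sqrt(2)*g^4 + 14*g^4 - 91*sqrt(2)*g^3 + 71*g^3 - 347*sqrt(2)*g^2/2 + 329*g^2 - 245*sqrt(2)*g/2 + 564*g - 210*sqrt(2)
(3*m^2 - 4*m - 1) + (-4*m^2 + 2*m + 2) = -m^2 - 2*m + 1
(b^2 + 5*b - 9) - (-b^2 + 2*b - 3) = 2*b^2 + 3*b - 6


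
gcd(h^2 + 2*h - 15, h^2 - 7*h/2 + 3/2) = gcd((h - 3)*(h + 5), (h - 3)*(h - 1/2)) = h - 3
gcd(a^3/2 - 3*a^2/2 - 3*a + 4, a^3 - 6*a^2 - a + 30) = a + 2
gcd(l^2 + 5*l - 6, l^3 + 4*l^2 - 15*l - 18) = l + 6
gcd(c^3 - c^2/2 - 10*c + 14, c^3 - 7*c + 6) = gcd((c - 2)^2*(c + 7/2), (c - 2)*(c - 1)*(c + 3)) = c - 2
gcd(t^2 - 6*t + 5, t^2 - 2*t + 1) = t - 1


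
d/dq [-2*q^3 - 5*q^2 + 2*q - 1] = -6*q^2 - 10*q + 2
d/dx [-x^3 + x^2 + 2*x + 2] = -3*x^2 + 2*x + 2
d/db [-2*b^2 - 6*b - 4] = -4*b - 6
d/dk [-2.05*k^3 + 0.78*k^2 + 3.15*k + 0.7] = -6.15*k^2 + 1.56*k + 3.15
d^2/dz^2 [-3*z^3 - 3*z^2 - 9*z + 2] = -18*z - 6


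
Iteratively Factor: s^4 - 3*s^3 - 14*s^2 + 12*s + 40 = (s + 2)*(s^3 - 5*s^2 - 4*s + 20) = (s - 5)*(s + 2)*(s^2 - 4) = (s - 5)*(s + 2)^2*(s - 2)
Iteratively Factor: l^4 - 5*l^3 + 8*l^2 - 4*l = (l - 2)*(l^3 - 3*l^2 + 2*l) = (l - 2)^2*(l^2 - l) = l*(l - 2)^2*(l - 1)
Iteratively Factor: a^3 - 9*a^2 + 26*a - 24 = (a - 2)*(a^2 - 7*a + 12) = (a - 4)*(a - 2)*(a - 3)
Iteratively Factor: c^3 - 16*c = (c + 4)*(c^2 - 4*c) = (c - 4)*(c + 4)*(c)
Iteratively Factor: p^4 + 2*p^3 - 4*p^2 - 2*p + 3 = (p + 3)*(p^3 - p^2 - p + 1) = (p - 1)*(p + 3)*(p^2 - 1) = (p - 1)*(p + 1)*(p + 3)*(p - 1)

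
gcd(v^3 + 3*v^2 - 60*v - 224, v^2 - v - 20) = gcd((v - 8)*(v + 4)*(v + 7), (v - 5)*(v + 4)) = v + 4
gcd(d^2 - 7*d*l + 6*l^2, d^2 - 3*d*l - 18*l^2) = d - 6*l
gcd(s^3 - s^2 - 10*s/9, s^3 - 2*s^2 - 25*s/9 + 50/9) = s - 5/3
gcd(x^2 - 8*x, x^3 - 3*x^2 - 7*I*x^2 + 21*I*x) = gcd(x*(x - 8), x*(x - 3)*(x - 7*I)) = x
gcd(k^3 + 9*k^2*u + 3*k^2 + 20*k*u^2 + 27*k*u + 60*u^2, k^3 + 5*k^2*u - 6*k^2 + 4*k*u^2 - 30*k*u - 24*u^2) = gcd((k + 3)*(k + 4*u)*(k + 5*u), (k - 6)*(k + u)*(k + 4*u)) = k + 4*u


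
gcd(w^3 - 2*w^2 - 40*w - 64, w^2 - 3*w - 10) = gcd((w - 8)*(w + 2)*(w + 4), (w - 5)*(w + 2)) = w + 2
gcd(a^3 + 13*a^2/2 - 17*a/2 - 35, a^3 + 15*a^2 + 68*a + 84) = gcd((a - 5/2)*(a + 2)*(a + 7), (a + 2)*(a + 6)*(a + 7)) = a^2 + 9*a + 14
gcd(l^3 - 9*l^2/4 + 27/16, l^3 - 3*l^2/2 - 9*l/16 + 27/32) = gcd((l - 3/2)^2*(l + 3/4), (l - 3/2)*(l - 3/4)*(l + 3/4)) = l^2 - 3*l/4 - 9/8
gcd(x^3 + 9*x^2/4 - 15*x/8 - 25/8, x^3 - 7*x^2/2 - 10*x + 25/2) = x + 5/2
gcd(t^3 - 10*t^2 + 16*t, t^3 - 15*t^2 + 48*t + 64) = t - 8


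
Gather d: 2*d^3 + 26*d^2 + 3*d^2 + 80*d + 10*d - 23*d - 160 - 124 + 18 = 2*d^3 + 29*d^2 + 67*d - 266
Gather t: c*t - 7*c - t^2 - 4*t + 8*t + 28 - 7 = -7*c - t^2 + t*(c + 4) + 21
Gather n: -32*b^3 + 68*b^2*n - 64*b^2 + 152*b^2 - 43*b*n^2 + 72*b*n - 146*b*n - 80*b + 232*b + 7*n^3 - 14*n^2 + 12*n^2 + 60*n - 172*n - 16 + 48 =-32*b^3 + 88*b^2 + 152*b + 7*n^3 + n^2*(-43*b - 2) + n*(68*b^2 - 74*b - 112) + 32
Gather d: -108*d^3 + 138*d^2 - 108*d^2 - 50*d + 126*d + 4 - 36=-108*d^3 + 30*d^2 + 76*d - 32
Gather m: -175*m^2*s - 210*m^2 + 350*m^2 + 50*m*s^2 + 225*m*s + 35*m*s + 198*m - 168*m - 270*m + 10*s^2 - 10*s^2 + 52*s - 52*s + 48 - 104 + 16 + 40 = m^2*(140 - 175*s) + m*(50*s^2 + 260*s - 240)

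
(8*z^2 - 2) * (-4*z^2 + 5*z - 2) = -32*z^4 + 40*z^3 - 8*z^2 - 10*z + 4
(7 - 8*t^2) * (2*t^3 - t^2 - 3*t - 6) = -16*t^5 + 8*t^4 + 38*t^3 + 41*t^2 - 21*t - 42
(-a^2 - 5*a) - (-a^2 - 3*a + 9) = -2*a - 9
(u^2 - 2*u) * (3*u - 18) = 3*u^3 - 24*u^2 + 36*u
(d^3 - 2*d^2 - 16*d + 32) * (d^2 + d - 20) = d^5 - d^4 - 38*d^3 + 56*d^2 + 352*d - 640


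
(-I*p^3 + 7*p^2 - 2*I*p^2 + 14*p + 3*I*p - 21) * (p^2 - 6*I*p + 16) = -I*p^5 + p^4 - 2*I*p^4 + 2*p^3 - 55*I*p^3 + 109*p^2 - 116*I*p^2 + 224*p + 174*I*p - 336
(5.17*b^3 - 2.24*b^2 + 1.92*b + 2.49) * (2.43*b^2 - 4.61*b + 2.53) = 12.5631*b^5 - 29.2769*b^4 + 28.0721*b^3 - 8.4677*b^2 - 6.6213*b + 6.2997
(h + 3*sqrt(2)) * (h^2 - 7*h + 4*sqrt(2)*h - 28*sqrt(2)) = h^3 - 7*h^2 + 7*sqrt(2)*h^2 - 49*sqrt(2)*h + 24*h - 168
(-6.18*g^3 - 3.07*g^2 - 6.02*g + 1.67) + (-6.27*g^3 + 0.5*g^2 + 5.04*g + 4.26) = -12.45*g^3 - 2.57*g^2 - 0.98*g + 5.93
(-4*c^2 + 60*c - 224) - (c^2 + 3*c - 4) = -5*c^2 + 57*c - 220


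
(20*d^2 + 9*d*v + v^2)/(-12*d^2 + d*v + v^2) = (5*d + v)/(-3*d + v)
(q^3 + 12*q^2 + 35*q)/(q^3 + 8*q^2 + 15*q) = (q + 7)/(q + 3)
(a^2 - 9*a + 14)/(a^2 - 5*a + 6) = (a - 7)/(a - 3)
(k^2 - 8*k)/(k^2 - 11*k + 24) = k/(k - 3)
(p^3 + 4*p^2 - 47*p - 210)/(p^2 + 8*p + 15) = (p^2 - p - 42)/(p + 3)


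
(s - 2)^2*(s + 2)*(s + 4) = s^4 + 2*s^3 - 12*s^2 - 8*s + 32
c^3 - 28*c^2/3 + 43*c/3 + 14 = (c - 7)*(c - 3)*(c + 2/3)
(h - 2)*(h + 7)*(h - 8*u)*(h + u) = h^4 - 7*h^3*u + 5*h^3 - 8*h^2*u^2 - 35*h^2*u - 14*h^2 - 40*h*u^2 + 98*h*u + 112*u^2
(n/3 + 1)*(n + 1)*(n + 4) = n^3/3 + 8*n^2/3 + 19*n/3 + 4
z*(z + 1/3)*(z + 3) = z^3 + 10*z^2/3 + z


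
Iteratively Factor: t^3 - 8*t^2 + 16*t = (t)*(t^2 - 8*t + 16) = t*(t - 4)*(t - 4)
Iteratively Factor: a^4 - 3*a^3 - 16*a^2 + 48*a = (a + 4)*(a^3 - 7*a^2 + 12*a) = (a - 3)*(a + 4)*(a^2 - 4*a) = (a - 4)*(a - 3)*(a + 4)*(a)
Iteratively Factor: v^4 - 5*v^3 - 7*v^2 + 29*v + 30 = (v + 2)*(v^3 - 7*v^2 + 7*v + 15) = (v - 5)*(v + 2)*(v^2 - 2*v - 3) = (v - 5)*(v - 3)*(v + 2)*(v + 1)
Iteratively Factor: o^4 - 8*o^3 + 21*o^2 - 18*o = (o - 2)*(o^3 - 6*o^2 + 9*o) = (o - 3)*(o - 2)*(o^2 - 3*o) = o*(o - 3)*(o - 2)*(o - 3)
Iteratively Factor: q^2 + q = (q)*(q + 1)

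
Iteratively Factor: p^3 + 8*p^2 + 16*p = (p + 4)*(p^2 + 4*p) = p*(p + 4)*(p + 4)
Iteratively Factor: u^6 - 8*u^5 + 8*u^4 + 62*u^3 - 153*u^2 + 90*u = (u + 3)*(u^5 - 11*u^4 + 41*u^3 - 61*u^2 + 30*u) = (u - 3)*(u + 3)*(u^4 - 8*u^3 + 17*u^2 - 10*u) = (u - 3)*(u - 1)*(u + 3)*(u^3 - 7*u^2 + 10*u) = (u - 3)*(u - 2)*(u - 1)*(u + 3)*(u^2 - 5*u) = u*(u - 3)*(u - 2)*(u - 1)*(u + 3)*(u - 5)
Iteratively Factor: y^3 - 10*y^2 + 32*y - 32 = (y - 4)*(y^2 - 6*y + 8) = (y - 4)*(y - 2)*(y - 4)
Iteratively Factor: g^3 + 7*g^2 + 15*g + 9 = (g + 3)*(g^2 + 4*g + 3) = (g + 1)*(g + 3)*(g + 3)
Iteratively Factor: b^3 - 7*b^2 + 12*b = (b - 4)*(b^2 - 3*b) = (b - 4)*(b - 3)*(b)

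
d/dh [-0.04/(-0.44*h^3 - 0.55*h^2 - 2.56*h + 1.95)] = (-0.0528*h^2 - 0.044*h - 0.1024)/(0.44*h^3 + 0.55*h^2 + 2.56*h - 1.95)^2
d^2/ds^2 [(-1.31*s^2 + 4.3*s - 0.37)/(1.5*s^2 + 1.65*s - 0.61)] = (25.8345*s^3 - 12.1869*s^2 + 18.1125*s + 4.989248)/(3.375*s^6 + 11.1375*s^5 + 8.13375*s^4 - 4.566375*s^3 - 3.307725*s^2 + 1.841895*s - 0.226981)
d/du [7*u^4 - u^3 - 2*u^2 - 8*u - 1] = 28*u^3 - 3*u^2 - 4*u - 8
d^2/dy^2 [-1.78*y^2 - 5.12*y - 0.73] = -3.56000000000000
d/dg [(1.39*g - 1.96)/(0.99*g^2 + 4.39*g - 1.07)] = (-1.3761*g^2 + 3.8808*g + 7.1171)/(0.9801*g^4 + 8.6922*g^3 + 17.1535*g^2 - 9.3946*g + 1.1449)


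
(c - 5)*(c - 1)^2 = c^3 - 7*c^2 + 11*c - 5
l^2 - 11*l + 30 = (l - 6)*(l - 5)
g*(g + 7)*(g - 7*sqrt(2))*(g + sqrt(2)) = g^4 - 6*sqrt(2)*g^3 + 7*g^3 - 42*sqrt(2)*g^2 - 14*g^2 - 98*g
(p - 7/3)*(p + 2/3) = p^2 - 5*p/3 - 14/9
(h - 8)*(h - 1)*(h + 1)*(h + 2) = h^4 - 6*h^3 - 17*h^2 + 6*h + 16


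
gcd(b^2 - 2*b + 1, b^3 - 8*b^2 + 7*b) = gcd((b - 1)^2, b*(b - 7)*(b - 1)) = b - 1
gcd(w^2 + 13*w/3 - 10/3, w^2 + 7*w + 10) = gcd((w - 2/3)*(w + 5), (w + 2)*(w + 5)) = w + 5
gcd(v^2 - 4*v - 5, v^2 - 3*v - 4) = v + 1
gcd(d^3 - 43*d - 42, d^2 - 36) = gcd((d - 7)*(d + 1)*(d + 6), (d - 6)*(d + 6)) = d + 6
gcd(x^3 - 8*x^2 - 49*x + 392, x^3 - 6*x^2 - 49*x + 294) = x^2 - 49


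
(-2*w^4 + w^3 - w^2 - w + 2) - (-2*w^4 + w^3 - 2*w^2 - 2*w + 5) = w^2 + w - 3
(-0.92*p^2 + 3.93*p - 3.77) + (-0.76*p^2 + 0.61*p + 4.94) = -1.68*p^2 + 4.54*p + 1.17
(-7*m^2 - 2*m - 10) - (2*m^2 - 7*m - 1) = -9*m^2 + 5*m - 9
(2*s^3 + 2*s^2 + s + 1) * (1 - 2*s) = -4*s^4 - 2*s^3 - s + 1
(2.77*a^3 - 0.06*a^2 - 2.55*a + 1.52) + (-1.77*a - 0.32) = 2.77*a^3 - 0.06*a^2 - 4.32*a + 1.2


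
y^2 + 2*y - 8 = (y - 2)*(y + 4)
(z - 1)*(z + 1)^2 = z^3 + z^2 - z - 1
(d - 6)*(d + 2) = d^2 - 4*d - 12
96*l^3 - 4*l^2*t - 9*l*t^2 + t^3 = (-8*l + t)*(-4*l + t)*(3*l + t)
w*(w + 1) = w^2 + w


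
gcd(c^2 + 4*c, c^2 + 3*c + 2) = 1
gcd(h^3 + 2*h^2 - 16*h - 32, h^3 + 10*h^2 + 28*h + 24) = h + 2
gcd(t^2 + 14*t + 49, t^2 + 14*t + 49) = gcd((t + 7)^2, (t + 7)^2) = t^2 + 14*t + 49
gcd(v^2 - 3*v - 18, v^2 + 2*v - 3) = v + 3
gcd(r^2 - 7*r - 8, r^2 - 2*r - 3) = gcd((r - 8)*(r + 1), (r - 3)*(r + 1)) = r + 1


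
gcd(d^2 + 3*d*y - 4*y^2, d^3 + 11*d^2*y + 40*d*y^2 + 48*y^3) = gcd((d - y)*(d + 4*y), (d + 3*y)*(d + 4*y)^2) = d + 4*y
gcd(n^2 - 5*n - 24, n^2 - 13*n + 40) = n - 8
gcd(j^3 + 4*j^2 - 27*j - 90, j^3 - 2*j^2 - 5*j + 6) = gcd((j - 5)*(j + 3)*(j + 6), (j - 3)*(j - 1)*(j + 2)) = 1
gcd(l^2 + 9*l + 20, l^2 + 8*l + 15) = l + 5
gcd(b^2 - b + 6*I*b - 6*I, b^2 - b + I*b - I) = b - 1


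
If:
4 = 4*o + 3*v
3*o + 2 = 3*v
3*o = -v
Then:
No Solution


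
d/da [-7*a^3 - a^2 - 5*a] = -21*a^2 - 2*a - 5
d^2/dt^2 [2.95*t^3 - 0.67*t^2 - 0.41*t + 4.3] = 17.7*t - 1.34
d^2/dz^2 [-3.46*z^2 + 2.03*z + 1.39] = -6.92000000000000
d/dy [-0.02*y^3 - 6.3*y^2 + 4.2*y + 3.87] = -0.06*y^2 - 12.6*y + 4.2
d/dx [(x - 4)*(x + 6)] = 2*x + 2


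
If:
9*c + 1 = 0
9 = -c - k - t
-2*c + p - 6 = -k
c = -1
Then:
No Solution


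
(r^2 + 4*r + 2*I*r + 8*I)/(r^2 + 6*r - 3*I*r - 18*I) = (r^2 + 2*r*(2 + I) + 8*I)/(r^2 + 3*r*(2 - I) - 18*I)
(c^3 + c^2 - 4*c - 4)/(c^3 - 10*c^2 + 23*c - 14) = (c^2 + 3*c + 2)/(c^2 - 8*c + 7)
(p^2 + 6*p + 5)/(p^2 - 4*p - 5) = (p + 5)/(p - 5)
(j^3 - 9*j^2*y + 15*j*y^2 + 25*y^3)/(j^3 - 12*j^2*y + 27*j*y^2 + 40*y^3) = (-j + 5*y)/(-j + 8*y)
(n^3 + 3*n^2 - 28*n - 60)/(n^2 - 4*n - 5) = (n^2 + 8*n + 12)/(n + 1)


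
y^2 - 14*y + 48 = (y - 8)*(y - 6)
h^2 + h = h*(h + 1)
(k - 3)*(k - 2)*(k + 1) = k^3 - 4*k^2 + k + 6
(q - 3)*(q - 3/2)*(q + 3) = q^3 - 3*q^2/2 - 9*q + 27/2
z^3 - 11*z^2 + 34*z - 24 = (z - 6)*(z - 4)*(z - 1)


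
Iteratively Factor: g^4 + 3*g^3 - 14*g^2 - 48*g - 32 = (g - 4)*(g^3 + 7*g^2 + 14*g + 8) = (g - 4)*(g + 2)*(g^2 + 5*g + 4) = (g - 4)*(g + 1)*(g + 2)*(g + 4)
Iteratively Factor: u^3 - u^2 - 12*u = (u)*(u^2 - u - 12) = u*(u - 4)*(u + 3)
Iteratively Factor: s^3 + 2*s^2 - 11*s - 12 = (s + 1)*(s^2 + s - 12) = (s - 3)*(s + 1)*(s + 4)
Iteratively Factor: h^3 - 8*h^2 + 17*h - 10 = (h - 1)*(h^2 - 7*h + 10) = (h - 2)*(h - 1)*(h - 5)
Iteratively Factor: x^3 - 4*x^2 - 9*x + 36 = (x - 3)*(x^2 - x - 12) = (x - 3)*(x + 3)*(x - 4)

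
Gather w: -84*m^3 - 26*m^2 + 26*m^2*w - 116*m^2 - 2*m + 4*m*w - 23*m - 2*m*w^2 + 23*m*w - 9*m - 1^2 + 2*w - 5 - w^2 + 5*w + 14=-84*m^3 - 142*m^2 - 34*m + w^2*(-2*m - 1) + w*(26*m^2 + 27*m + 7) + 8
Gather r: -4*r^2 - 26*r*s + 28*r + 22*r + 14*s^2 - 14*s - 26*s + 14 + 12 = -4*r^2 + r*(50 - 26*s) + 14*s^2 - 40*s + 26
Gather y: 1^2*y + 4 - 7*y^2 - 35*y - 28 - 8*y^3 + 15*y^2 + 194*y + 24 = -8*y^3 + 8*y^2 + 160*y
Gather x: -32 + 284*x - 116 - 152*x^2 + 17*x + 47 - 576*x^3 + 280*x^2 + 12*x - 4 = -576*x^3 + 128*x^2 + 313*x - 105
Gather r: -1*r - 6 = -r - 6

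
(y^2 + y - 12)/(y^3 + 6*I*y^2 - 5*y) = (y^2 + y - 12)/(y*(y^2 + 6*I*y - 5))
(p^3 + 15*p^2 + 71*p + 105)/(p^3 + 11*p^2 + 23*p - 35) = (p + 3)/(p - 1)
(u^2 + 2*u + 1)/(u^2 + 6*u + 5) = (u + 1)/(u + 5)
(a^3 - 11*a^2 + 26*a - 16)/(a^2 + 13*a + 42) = (a^3 - 11*a^2 + 26*a - 16)/(a^2 + 13*a + 42)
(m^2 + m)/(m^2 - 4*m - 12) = m*(m + 1)/(m^2 - 4*m - 12)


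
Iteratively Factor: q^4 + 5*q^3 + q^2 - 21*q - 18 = (q + 1)*(q^3 + 4*q^2 - 3*q - 18) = (q + 1)*(q + 3)*(q^2 + q - 6) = (q - 2)*(q + 1)*(q + 3)*(q + 3)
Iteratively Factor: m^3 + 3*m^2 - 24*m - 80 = (m + 4)*(m^2 - m - 20) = (m - 5)*(m + 4)*(m + 4)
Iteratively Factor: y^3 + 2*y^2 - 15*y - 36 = (y + 3)*(y^2 - y - 12) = (y - 4)*(y + 3)*(y + 3)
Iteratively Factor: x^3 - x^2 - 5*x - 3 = (x + 1)*(x^2 - 2*x - 3) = (x + 1)^2*(x - 3)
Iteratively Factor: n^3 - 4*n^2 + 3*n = (n - 1)*(n^2 - 3*n) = (n - 3)*(n - 1)*(n)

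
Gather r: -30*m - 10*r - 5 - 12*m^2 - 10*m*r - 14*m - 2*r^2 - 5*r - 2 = -12*m^2 - 44*m - 2*r^2 + r*(-10*m - 15) - 7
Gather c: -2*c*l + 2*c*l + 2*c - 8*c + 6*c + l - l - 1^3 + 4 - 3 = 0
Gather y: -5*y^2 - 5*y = -5*y^2 - 5*y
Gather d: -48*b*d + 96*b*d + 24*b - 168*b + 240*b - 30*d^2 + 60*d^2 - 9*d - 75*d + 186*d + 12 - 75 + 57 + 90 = 96*b + 30*d^2 + d*(48*b + 102) + 84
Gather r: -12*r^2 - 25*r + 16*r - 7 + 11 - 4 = -12*r^2 - 9*r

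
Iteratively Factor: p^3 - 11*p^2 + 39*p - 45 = (p - 5)*(p^2 - 6*p + 9) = (p - 5)*(p - 3)*(p - 3)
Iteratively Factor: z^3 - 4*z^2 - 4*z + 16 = (z - 2)*(z^2 - 2*z - 8) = (z - 4)*(z - 2)*(z + 2)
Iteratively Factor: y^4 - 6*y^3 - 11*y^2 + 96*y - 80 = (y - 5)*(y^3 - y^2 - 16*y + 16) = (y - 5)*(y - 1)*(y^2 - 16) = (y - 5)*(y - 4)*(y - 1)*(y + 4)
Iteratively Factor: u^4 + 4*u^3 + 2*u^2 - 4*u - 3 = (u - 1)*(u^3 + 5*u^2 + 7*u + 3) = (u - 1)*(u + 1)*(u^2 + 4*u + 3) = (u - 1)*(u + 1)*(u + 3)*(u + 1)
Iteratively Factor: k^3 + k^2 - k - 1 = (k + 1)*(k^2 - 1) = (k - 1)*(k + 1)*(k + 1)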